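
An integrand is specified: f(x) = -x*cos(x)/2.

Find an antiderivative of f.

For F(x) to be correct the identity F'(x) - f(x) = 0 must hold.
Check: d/dx[-(x*sin(x) + cos(x))/2] = -x*cos(x)/2 = f(x).

An antiderivative is F(x) = -(x*sin(x) + cos(x))/2.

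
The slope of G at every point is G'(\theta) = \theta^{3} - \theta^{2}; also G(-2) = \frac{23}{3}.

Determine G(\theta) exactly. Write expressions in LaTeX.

Integrate term by term and add the pieces.
A general antiderivative is \frac{\theta^{4}}{4} - \frac{\theta^{3}}{3} + C.
The condition gives C = \frac{23}{3} - (\frac{20}{3}) = 1.
So G(\theta) = \frac{3 \theta^{4} - 4 \theta^{3} + 12}{12}.
Check: d/d\theta[\frac{3 \theta^{4} - 4 \theta^{3} + 12}{12}] = \theta^{3} - \theta^{2} = G'(\theta).

G(\theta) = \frac{3 \theta^{4} - 4 \theta^{3} + 12}{12}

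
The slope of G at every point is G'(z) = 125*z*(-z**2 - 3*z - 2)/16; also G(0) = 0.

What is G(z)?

G(z) = -125*z**2*(z + 2)**2/64

The substitution u = -5*z**2/4 - 5*z/2 works: G'(z) is exactly (dG/du)*(du/dz) for that inner function.
A general antiderivative is -5*(-5*z**2/4 - 5*z/2)**2/4 + C.
The condition gives C = 0 - (0) = 0.
So G(z) = -125*z**2*(z + 2)**2/64.
Check: d/dz[-125*z**2*(z + 2)**2/64] = -125*z**3/16 - 375*z**2/16 - 125*z/8, which equals G'(z).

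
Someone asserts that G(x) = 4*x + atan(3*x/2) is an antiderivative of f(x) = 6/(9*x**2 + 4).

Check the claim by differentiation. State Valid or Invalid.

d/dx[G] = (36*x**2 + 22)/(9*x**2 + 4)
d/dx[G] - f(x) = 4 != 0.

Invalid: d/dx[G] - f = 4, which is not 0.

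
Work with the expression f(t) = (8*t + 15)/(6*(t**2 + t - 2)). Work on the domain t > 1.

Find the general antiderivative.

F(t) = 23*log(t - 1)/18 + log(t + 2)/18 + C

Factor the denominator (6*(t - 1)*(t + 2)) and decompose: f = 1/(18*(t + 2)) + 23/(18*(t - 1)); each piece integrates to a log, atan, or power term.
Check: d/dt[23*log(t - 1)/18 + log(t + 2)/18] = (8*t + 15)/(6*t**2 + 6*t - 12), which equals f(t).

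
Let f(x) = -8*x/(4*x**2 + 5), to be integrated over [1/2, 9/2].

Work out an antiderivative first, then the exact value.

Antiderivative: F(x) = -log(2*x**2 + 5/2); value = -log(43) + log(3)

f matches the chain-rule pattern g'(h)*h' with inner function h(x) = 2*x**2 + 5/2; substituting u = h(x) collapses the integral.
F(x) = -log(2*x**2 + 5/2) is an antiderivative of f.
Check: d/dx[-log(2*x**2 + 5/2)] = -8*x/(4*x**2 + 5) = f(x).
F(9/2) = -log(43); F(1/2) = -log(3).
Integral = F(9/2) - F(1/2) = -log(43) + log(3).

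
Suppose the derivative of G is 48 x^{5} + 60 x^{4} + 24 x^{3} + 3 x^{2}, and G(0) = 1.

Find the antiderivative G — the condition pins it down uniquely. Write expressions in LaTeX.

The substitution u = 2 x^{2} + x works: G'(x) is exactly (dG/du)*(du/dx) for that inner function.
A general antiderivative is \left(2 x^{2} + x\right)^{3} + C.
The condition gives C = 1 - (0) = 1.
So G(x) = \left(2 x^{2} + x\right)^{3} + 1.
Check: d/dx[\left(2 x^{2} + x\right)^{3} + 1] = 48 x^{5} + 60 x^{4} + 24 x^{3} + 3 x^{2} = G'(x).

G(x) = \left(2 x^{2} + x\right)^{3} + 1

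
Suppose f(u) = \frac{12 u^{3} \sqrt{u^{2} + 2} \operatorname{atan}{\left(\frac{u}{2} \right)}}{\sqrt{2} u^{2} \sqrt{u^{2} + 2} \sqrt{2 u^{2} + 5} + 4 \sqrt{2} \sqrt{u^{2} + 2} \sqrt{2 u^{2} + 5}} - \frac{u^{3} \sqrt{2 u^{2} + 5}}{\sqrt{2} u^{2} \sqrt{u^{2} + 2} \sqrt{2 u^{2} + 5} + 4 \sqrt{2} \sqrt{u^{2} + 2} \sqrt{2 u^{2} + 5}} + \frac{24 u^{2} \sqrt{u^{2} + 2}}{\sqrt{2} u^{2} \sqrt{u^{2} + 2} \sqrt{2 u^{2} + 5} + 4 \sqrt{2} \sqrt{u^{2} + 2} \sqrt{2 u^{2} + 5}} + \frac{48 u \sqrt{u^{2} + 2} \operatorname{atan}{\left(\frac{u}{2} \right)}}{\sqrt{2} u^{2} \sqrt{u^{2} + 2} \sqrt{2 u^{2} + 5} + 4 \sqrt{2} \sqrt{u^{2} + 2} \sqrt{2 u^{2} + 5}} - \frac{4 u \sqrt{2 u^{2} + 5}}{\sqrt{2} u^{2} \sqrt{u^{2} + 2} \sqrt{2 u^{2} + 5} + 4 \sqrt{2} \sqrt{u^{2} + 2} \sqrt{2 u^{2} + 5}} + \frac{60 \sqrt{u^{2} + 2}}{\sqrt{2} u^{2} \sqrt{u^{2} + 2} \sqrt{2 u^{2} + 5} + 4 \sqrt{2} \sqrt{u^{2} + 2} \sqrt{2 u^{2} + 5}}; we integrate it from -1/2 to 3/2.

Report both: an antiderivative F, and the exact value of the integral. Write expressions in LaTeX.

Antiderivative: F(u) = - \sqrt{\frac{u^{2}}{2} + 1} + 6 \sqrt{u^{2} + \frac{5}{2}} \operatorname{atan}{\left(\frac{u}{2} \right)}; value = - \frac{\sqrt{34}}{4} + \frac{3 \sqrt{2}}{4} + 3 \sqrt{11} \operatorname{atan}{\left(\frac{1}{4} \right)} + 3 \sqrt{19} \operatorname{atan}{\left(\frac{3}{4} \right)}

The integrand splits into summands that can be handled one at a time.
F(u) = - \sqrt{\frac{u^{2}}{2} + 1} + 6 \sqrt{u^{2} + \frac{5}{2}} \operatorname{atan}{\left(\frac{u}{2} \right)} is an antiderivative of f.
Check: d/du[- \sqrt{\frac{u^{2}}{2} + 1} + 6 \sqrt{u^{2} + \frac{5}{2}} \operatorname{atan}{\left(\frac{u}{2} \right)}] = \frac{12 u^{3} \sqrt{u^{2} + 2} \operatorname{atan}{\left(\frac{u}{2} \right)} - u^{3} \sqrt{2 u^{2} + 5} + 24 u^{2} \sqrt{u^{2} + 2} + 48 u \sqrt{u^{2} + 2} \operatorname{atan}{\left(\frac{u}{2} \right)} - 4 u \sqrt{2 u^{2} + 5} + 60 \sqrt{u^{2} + 2}}{\sqrt{2} u^{2} \sqrt{u^{2} + 2} \sqrt{2 u^{2} + 5} + 4 \sqrt{2} \sqrt{u^{2} + 2} \sqrt{2 u^{2} + 5}}, which equals f(u).
F(3/2) = - \frac{\sqrt{34}}{4} + 3 \sqrt{19} \operatorname{atan}{\left(\frac{3}{4} \right)}; F(-1/2) = - 3 \sqrt{11} \operatorname{atan}{\left(\frac{1}{4} \right)} - \frac{3 \sqrt{2}}{4}.
Integral = F(3/2) - F(-1/2) = - \frac{\sqrt{34}}{4} + \frac{3 \sqrt{2}}{4} + 3 \sqrt{11} \operatorname{atan}{\left(\frac{1}{4} \right)} + 3 \sqrt{19} \operatorname{atan}{\left(\frac{3}{4} \right)}.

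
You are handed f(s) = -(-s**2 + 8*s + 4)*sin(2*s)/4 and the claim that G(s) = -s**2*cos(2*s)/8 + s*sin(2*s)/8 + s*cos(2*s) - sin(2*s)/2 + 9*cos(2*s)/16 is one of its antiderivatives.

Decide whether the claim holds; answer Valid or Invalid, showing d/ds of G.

d/ds[G] = s**2*sin(2*s)/4 - 2*s*sin(2*s) - sin(2*s)
This equals f(s) exactly, so the claim holds.

Valid: G'(s) = f(s).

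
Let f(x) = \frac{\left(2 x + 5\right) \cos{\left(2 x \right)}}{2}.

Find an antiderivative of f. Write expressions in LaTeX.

Differentiate the proposed F(x) back; it has to land on f(x) exactly.
Check: d/dx[\frac{x \sin{\left(2 x \right)}}{2} + \frac{5 \sin{\left(2 x \right)}}{4} + \frac{\cos{\left(2 x \right)}}{4}] = x \cos{\left(2 x \right)} + \frac{5 \cos{\left(2 x \right)}}{2}, which equals f(x).

An antiderivative is F(x) = \frac{x \sin{\left(2 x \right)}}{2} + \frac{5 \sin{\left(2 x \right)}}{4} + \frac{\cos{\left(2 x \right)}}{4}.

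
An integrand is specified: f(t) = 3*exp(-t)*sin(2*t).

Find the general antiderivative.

For F(t) to be correct the identity F'(t) - f(t) = 0 must hold.
Check: d/dt[(-3*sin(2*t) - 6*cos(2*t))*exp(-t)/5] = 3*exp(-t)*sin(2*t) = f(t).

F(t) = (-3*sin(2*t) - 6*cos(2*t))*exp(-t)/5 + C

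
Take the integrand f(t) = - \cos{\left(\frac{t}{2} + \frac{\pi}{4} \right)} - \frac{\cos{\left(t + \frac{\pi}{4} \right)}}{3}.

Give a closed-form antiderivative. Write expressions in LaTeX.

An antiderivative is F(t) = - 2 \sin{\left(\frac{t}{2} + \frac{\pi}{4} \right)} - \frac{\sin{\left(t + \frac{\pi}{4} \right)}}{3}.

The integrand splits into summands that can be handled one at a time.
Check: d/dt[- 2 \sin{\left(\frac{t}{2} + \frac{\pi}{4} \right)} - \frac{\sin{\left(t + \frac{\pi}{4} \right)}}{3}] = - \cos{\left(\frac{t}{2} + \frac{\pi}{4} \right)} - \frac{\cos{\left(t + \frac{\pi}{4} \right)}}{3} = f(t).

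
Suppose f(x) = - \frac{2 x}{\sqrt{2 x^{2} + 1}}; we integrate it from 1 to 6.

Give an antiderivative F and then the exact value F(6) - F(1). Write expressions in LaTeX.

f matches the chain-rule pattern g'(h)*h' with inner function h(x) = 2 x^{2} + 1; substituting u = h(x) collapses the integral.
F(x) = - \sqrt{2 x^{2} + 1} is an antiderivative of f.
Check: d/dx[- \sqrt{2 x^{2} + 1}] = - \frac{2 x}{\sqrt{2 x^{2} + 1}} = f(x).
F(6) = - \sqrt{73}; F(1) = - \sqrt{3}.
Integral = F(6) - F(1) = - \sqrt{73} + \sqrt{3}.

Antiderivative: F(x) = - \sqrt{2 x^{2} + 1}; value = - \sqrt{73} + \sqrt{3}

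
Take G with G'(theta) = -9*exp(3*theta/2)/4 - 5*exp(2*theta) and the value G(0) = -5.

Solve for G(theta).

Integrate term by term and add the pieces.
A general antiderivative is -3*exp(3*theta/2)/2 - 5*exp(2*theta)/2 + C.
The condition gives C = -5 - (-4) = -1.
So G(theta) = -3*exp(3*theta/2)/2 - 5*exp(2*theta)/2 - 1.
Check: d/dtheta[-3*exp(3*theta/2)/2 - 5*exp(2*theta)/2 - 1] = -9*exp(3*theta/2)/4 - 5*exp(2*theta) = G'(theta).

G(theta) = -3*exp(3*theta/2)/2 - 5*exp(2*theta)/2 - 1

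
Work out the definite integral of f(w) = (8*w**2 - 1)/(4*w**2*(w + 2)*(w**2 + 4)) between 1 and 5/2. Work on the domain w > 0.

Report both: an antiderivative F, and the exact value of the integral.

Factor the denominator (4*w**2*(w + 2)*(w**2 + 4)) and decompose: f = -33*(w - 2)/(128*(w**2 + 4)) + 31/(128*(w + 2)) + 1/(64*w) - 1/(32*w**2); each piece integrates to a log, atan, or power term.
F(w) = (4*w*log(w) + 62*w*log(w + 2) - 33*w*log(w**2 + 4) + 66*w*atan(w/2) + 8)/(256*w) is an antiderivative of f.
Check: d/dw[(4*w*log(w) + 62*w*log(w + 2) - 33*w*log(w**2 + 4) + 66*w*atan(w/2) + 8)/(256*w)] = (8*w**2 - 1)/(4*w**5 + 8*w**4 + 16*w**3 + 32*w**2), which equals f(w).
F(5/2) = -33*log(41/4)/256 + 1/80 + log(5/2)/64 + 33*atan(5/4)/128 + 31*log(9/2)/128; F(1) = -33*log(5)/256 + 1/32 + 33*atan(1/2)/128 + 31*log(3)/128.
Integral = F(5/2) - F(1) = -33*log(41/4)/256 - 31*log(3)/128 - 33*atan(1/2)/128 - 3/160 + log(5/2)/64 + 33*log(5)/256 + 33*atan(5/4)/128 + 31*log(9/2)/128.

Antiderivative: F(w) = (4*w*log(w) + 62*w*log(w + 2) - 33*w*log(w**2 + 4) + 66*w*atan(w/2) + 8)/(256*w); value = -33*log(41/4)/256 - 31*log(3)/128 - 33*atan(1/2)/128 - 3/160 + log(5/2)/64 + 33*log(5)/256 + 33*atan(5/4)/128 + 31*log(9/2)/128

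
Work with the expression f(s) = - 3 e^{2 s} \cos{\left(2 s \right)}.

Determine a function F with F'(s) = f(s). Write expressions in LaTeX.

Any candidate F(s) must reproduce f(s) exactly when differentiated.
Check: d/ds[\frac{3 \left(- \sin{\left(2 s \right)} - \cos{\left(2 s \right)}\right) e^{2 s}}{4}] = - 3 e^{2 s} \cos{\left(2 s \right)} = f(s).

An antiderivative is F(s) = \frac{3 \left(- \sin{\left(2 s \right)} - \cos{\left(2 s \right)}\right) e^{2 s}}{4}.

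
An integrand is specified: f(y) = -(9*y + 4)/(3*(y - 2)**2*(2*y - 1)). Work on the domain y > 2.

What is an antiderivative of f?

Factor the denominator (3*(y - 2)**2*(2*y - 1)) and decompose: f = -34/(27*(2*y - 1)) + 17/(27*(y - 2)) - 22/(9*(y - 2)**2); each piece integrates to a log, atan, or power term.
Check: d/dy[17*log(y - 2)/27 - 17*log(y - 1/2)/27 + 22/(9*y - 18)] = (-9*y - 4)/(6*y**3 - 27*y**2 + 36*y - 12), which equals f(y).

An antiderivative is F(y) = 17*log(y - 2)/27 - 17*log(y - 1/2)/27 + 22/(9*y - 18).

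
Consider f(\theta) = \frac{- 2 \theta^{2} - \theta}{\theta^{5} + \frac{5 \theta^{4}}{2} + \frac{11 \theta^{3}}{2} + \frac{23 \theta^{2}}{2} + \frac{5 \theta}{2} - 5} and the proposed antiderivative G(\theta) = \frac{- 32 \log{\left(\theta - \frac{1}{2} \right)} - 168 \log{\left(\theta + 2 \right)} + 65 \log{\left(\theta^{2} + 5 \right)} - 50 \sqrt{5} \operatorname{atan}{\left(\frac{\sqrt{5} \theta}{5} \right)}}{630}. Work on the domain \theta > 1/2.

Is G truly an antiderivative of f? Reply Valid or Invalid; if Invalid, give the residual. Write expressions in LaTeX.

d/d\theta[G] = \frac{- 2 \theta^{3} - \theta^{2} - 43 \theta + 10}{18 \theta^{4} + 27 \theta^{3} + 72 \theta^{2} + 135 \theta - 90}
d/d\theta[G] - f(\theta) = - \frac{1}{9 \theta + 9} != 0.

Invalid: d/d\theta[G] - f = - \frac{1}{9 \theta + 9}, which is not 0.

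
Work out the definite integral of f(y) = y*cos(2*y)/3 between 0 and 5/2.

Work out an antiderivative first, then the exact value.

Antiderivative: F(y) = (2*y*sin(2*y) + cos(2*y))/12; value = 5*sin(5)/12 - 1/12 + cos(5)/12

A first test for any F(y): its y-derivative must equal f(y) identically.
F(y) = (2*y*sin(2*y) + cos(2*y))/12 is an antiderivative of f.
Check: d/dy[(2*y*sin(2*y) + cos(2*y))/12] = y*cos(2*y)/3 = f(y).
F(5/2) = 5*sin(5)/12 + cos(5)/12; F(0) = 1/12.
Integral = F(5/2) - F(0) = 5*sin(5)/12 - 1/12 + cos(5)/12.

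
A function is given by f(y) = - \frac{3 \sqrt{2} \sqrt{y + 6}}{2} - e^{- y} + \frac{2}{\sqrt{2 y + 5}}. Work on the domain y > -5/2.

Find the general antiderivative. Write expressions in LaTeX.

F(y) = - 4 \left(\frac{y}{2} + 3\right)^{\frac{3}{2}} + 2 \sqrt{2 y + 5} + e^{- y} + C

The integrand splits into summands that can be handled one at a time.
Check: d/dy[- 4 \left(\frac{y}{2} + 3\right)^{\frac{3}{2}} + 2 \sqrt{2 y + 5} + e^{- y}] = \frac{\sqrt{2} \left(- 3 \sqrt{y + 6} \sqrt{2 y + 5} e^{y} - \sqrt{2} \sqrt{2 y + 5} + 2 \sqrt{2} e^{y}\right) e^{- y}}{2 \sqrt{2 y + 5}}, which equals f(y).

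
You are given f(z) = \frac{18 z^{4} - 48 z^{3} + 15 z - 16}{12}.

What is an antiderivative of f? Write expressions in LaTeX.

An antiderivative is F(z) = \frac{3 z^{5}}{10} - z^{4} + \frac{5 z^{2}}{8} - \frac{4 z}{3}.

Recover f(z) by differentiating a candidate F(z); any mismatch rules it out.
Check: d/dz[\frac{3 z^{5}}{10} - z^{4} + \frac{5 z^{2}}{8} - \frac{4 z}{3}] = \frac{3 z^{4}}{2} - 4 z^{3} + \frac{5 z}{4} - \frac{4}{3}, which equals f(z).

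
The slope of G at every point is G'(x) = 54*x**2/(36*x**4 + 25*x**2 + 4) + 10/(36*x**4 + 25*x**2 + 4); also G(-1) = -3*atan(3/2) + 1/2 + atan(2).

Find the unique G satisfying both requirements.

G(x) = -(-6*atan(3*x/2) + 2*atan(2*x) - 1)/2

The integrand splits into summands that can be handled one at a time.
A general antiderivative is 3*atan(3*x/2) - atan(2*x) + C.
The condition gives C = -3*atan(3/2) + 1/2 + atan(2) - (-3*atan(3/2) + atan(2)) = 1/2.
So G(x) = -(-6*atan(3*x/2) + 2*atan(2*x) - 1)/2.
Check: d/dx[-(-6*atan(3*x/2) + 2*atan(2*x) - 1)/2] = (54*x**2 + 10)/(36*x**4 + 25*x**2 + 4), which equals G'(x).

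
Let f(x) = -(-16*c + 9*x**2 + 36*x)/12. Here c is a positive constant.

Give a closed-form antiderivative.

An antiderivative is F(x) = 4*c*x/3 - x**3/4 - 3*x**2/2.

For F(x) to be correct the identity F'(x) - f(x) = 0 must hold.
Check: d/dx[4*c*x/3 - x**3/4 - 3*x**2/2] = 4*c/3 - 3*x**2/4 - 3*x, which equals f(x).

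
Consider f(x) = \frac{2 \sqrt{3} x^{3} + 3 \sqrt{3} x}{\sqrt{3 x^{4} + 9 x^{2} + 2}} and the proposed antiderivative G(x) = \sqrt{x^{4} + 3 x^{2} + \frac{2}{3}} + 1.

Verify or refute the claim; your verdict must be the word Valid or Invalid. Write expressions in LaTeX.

Valid - the claim checks out under differentiation.

d/dx[G] = \frac{2 \sqrt{3} x^{3} + 3 \sqrt{3} x}{\sqrt{3 x^{4} + 9 x^{2} + 2}}
This equals f(x) exactly, so the claim holds.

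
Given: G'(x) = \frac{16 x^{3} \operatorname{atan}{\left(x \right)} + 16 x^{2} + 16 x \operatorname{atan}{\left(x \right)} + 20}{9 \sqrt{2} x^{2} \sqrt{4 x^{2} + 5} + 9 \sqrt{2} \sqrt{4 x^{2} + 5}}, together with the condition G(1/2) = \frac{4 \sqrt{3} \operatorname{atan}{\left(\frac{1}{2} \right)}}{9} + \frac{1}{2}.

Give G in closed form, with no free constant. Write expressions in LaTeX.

G(x) = \frac{4 \sqrt{2} \sqrt{4 x^{2} + 5} \operatorname{atan}{\left(x \right)} + 9}{18}

G'(x) has the shape u'v + uv' for u = \frac{4 \sqrt{2 x^{2} + \frac{5}{2}}}{9} and v = \operatorname{atan}{\left(x \right)} — it is the derivative of the product u*v.
A general antiderivative is \frac{4 \sqrt{2 x^{2} + \frac{5}{2}} \operatorname{atan}{\left(x \right)}}{9} + C.
The condition gives C = \frac{4 \sqrt{3} \operatorname{atan}{\left(\frac{1}{2} \right)}}{9} + \frac{1}{2} - (\frac{4 \sqrt{3} \operatorname{atan}{\left(\frac{1}{2} \right)}}{9}) = \frac{1}{2}.
So G(x) = \frac{4 \sqrt{2} \sqrt{4 x^{2} + 5} \operatorname{atan}{\left(x \right)} + 9}{18}.
Check: d/dx[\frac{4 \sqrt{2} \sqrt{4 x^{2} + 5} \operatorname{atan}{\left(x \right)} + 9}{18}] = \frac{8 \sqrt{2} x^{3} \operatorname{atan}{\left(x \right)} + 8 \sqrt{2} x^{2} + 8 \sqrt{2} x \operatorname{atan}{\left(x \right)} + 10 \sqrt{2}}{9 x^{2} \sqrt{4 x^{2} + 5} + 9 \sqrt{4 x^{2} + 5}}, which equals G'(x).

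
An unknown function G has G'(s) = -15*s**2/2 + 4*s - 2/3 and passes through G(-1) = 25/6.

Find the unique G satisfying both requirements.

G(s) = -5*s**3/2 + 2*s**2 - 2*s/3 - 1

The integrand splits into summands that can be handled one at a time.
A general antiderivative is -5*s**3/2 + 2*s**2 - 2*s/3 + C.
The condition gives C = 25/6 - (31/6) = -1.
So G(s) = -5*s**3/2 + 2*s**2 - 2*s/3 - 1.
Check: d/ds[-5*s**3/2 + 2*s**2 - 2*s/3 - 1] = -15*s**2/2 + 4*s - 2/3 = G'(s).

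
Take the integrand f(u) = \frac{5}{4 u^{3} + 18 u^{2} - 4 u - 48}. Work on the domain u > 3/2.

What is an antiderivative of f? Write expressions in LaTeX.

The denominator factors as 2 \left(u + 2\right) \left(u + 4\right) \left(2 u - 3\right); partial fractions split f into directly integrable pieces: \frac{10}{77 \left(2 u - 3\right)} + \frac{5}{44 \left(u + 4\right)} - \frac{5}{28 \left(u + 2\right)}.
Check: d/du[\frac{5 \log{\left(u - \frac{3}{2} \right)}}{77} - \frac{5 \log{\left(u + 2 \right)}}{28} + \frac{5 \log{\left(u + 4 \right)}}{44}] = \frac{5}{4 u^{3} + 18 u^{2} - 4 u - 48} = f(u).

An antiderivative is F(u) = \frac{5 \log{\left(u - \frac{3}{2} \right)}}{77} - \frac{5 \log{\left(u + 2 \right)}}{28} + \frac{5 \log{\left(u + 4 \right)}}{44}.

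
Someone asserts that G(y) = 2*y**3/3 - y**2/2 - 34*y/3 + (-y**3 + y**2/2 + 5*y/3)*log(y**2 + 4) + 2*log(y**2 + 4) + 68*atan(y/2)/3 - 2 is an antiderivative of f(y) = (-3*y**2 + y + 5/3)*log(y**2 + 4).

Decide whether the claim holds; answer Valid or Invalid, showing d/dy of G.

d/dy[G] = -3*y**2*log(y**2 + 4) + y*log(y**2 + 4) + 5*log(y**2 + 4)/3
This equals f(y) exactly, so the claim holds.

Valid. The derivative of G reproduces f.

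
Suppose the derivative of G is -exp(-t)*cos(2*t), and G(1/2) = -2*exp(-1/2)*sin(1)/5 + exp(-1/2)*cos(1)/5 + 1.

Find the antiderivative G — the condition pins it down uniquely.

Any candidate G(t) must reproduce the stated G'(t) exactly.
A general antiderivative is -2*exp(-t)*sin(2*t)/5 + exp(-t)*cos(2*t)/5 + C.
The condition gives C = -2*exp(-1/2)*sin(1)/5 + exp(-1/2)*cos(1)/5 + 1 - (-2*exp(-1/2)*sin(1)/5 + exp(-1/2)*cos(1)/5) = 1.
So G(t) = 1 - 2*exp(-t)*sin(2*t)/5 + exp(-t)*cos(2*t)/5.
Check: d/dt[1 - 2*exp(-t)*sin(2*t)/5 + exp(-t)*cos(2*t)/5] = -exp(-t)*cos(2*t) = G'(t).

G(t) = 1 - 2*exp(-t)*sin(2*t)/5 + exp(-t)*cos(2*t)/5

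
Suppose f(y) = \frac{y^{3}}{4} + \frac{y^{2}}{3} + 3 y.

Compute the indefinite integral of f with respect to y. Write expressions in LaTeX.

Integrate term by term and add the pieces.
Check: d/dy[\frac{y^{2} \left(9 y^{2} + 16 y + 216\right)}{144}] = \frac{y^{3}}{4} + \frac{y^{2}}{3} + 3 y = f(y).

F(y) = \frac{y^{2} \left(9 y^{2} + 16 y + 216\right)}{144} + C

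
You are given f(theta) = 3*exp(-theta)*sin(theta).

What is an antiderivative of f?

A first test for any F(theta): its theta-derivative must equal f(theta) identically.
Check: d/dtheta[-3*exp(-theta)*sin(theta)/2 - 3*exp(-theta)*cos(theta)/2] = 3*exp(-theta)*sin(theta) = f(theta).

An antiderivative is F(theta) = -3*exp(-theta)*sin(theta)/2 - 3*exp(-theta)*cos(theta)/2.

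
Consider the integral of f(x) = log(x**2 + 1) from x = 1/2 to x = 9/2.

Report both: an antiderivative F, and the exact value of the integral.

Antiderivative: F(x) = x*log(x**2 + 1) - 2*x + 2*atan(x); value = -8 - 2*atan(1/2) - log(5/4)/2 + 2*atan(9/2) + 9*log(85/4)/2

An antiderivative F(x) passes only if d/dx[F] lands on f(x) exactly.
F(x) = x*log(x**2 + 1) - 2*x + 2*atan(x) is an antiderivative of f.
Check: d/dx[x*log(x**2 + 1) - 2*x + 2*atan(x)] = log(x**2 + 1) = f(x).
F(9/2) = -9 + 2*atan(9/2) + 9*log(85/4)/2; F(1/2) = -1 + log(5/4)/2 + 2*atan(1/2).
Integral = F(9/2) - F(1/2) = -8 - 2*atan(1/2) - log(5/4)/2 + 2*atan(9/2) + 9*log(85/4)/2.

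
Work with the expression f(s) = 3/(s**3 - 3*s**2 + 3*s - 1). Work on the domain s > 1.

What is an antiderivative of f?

An antiderivative is F(s) = -3/(2*(s - 1)**2).

Check any antiderivative F(s) by computing F'(s) and comparing it with f(s).
Check: d/ds[-3/(2*(s - 1)**2)] = 3/(s**3 - 3*s**2 + 3*s - 1) = f(s).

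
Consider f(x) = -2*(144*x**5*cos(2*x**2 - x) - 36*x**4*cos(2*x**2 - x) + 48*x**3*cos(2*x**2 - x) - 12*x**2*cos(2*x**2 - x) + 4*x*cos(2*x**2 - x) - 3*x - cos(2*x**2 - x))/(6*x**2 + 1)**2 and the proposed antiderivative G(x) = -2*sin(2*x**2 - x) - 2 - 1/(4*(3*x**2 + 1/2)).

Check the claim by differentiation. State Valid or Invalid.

d/dx[G] = (-288*x**5*cos(2*x**2 - x) + 72*x**4*cos(2*x**2 - x) - 96*x**3*cos(2*x**2 - x) + 24*x**2*cos(2*x**2 - x) - 8*x*cos(2*x**2 - x) + 6*x + 2*cos(2*x**2 - x))/(36*x**4 + 12*x**2 + 1)
This equals f(x) exactly, so the claim holds.

Valid: G'(x) = f(x).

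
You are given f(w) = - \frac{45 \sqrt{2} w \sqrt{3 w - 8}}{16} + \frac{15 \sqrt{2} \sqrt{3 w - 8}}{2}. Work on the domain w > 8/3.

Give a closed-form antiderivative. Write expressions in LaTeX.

The integrand splits into summands that can be handled one at a time.
Check: d/dw[- \left(\frac{3 w}{2} - 4\right)^{\frac{5}{2}}] = \frac{\sqrt{2} \left(- 45 w \sqrt{3 w - 8} + 120 \sqrt{3 w - 8}\right)}{16}, which equals f(w).

An antiderivative is F(w) = - \left(\frac{3 w}{2} - 4\right)^{\frac{5}{2}}.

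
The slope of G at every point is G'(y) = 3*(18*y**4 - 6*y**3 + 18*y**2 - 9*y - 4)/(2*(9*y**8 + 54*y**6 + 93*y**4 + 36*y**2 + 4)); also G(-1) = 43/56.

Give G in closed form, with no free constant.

Recognize the product-rule pattern: G'(y) = u'v + uv' with u = 1/(y**4 + 3*y**2 + 2/3), v = 1/4 - y, so integration by parts undoes it.
A general antiderivative is (1/4 - y)/(y**4 + 3*y**2 + 2/3) + C.
The condition gives C = 43/56 - (15/56) = 1/2.
So G(y) = (6*y**4 + 18*y**2 - 12*y + 7)/(4*(3*y**4 + 9*y**2 + 2)).
Check: d/dy[(6*y**4 + 18*y**2 - 12*y + 7)/(4*(3*y**4 + 9*y**2 + 2))] = (54*y**4 - 18*y**3 + 54*y**2 - 27*y - 12)/(18*y**8 + 108*y**6 + 186*y**4 + 72*y**2 + 8), which equals G'(y).

G(y) = (6*y**4 + 18*y**2 - 12*y + 7)/(4*(3*y**4 + 9*y**2 + 2))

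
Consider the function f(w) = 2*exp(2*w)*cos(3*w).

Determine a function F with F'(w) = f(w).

For F(w) to be correct the identity F'(w) - f(w) = 0 must hold.
Check: d/dw[2*(3*sin(3*w) + 2*cos(3*w))*exp(2*w)/13] = 2*exp(2*w)*cos(3*w) = f(w).

An antiderivative is F(w) = 2*(3*sin(3*w) + 2*cos(3*w))*exp(2*w)/13.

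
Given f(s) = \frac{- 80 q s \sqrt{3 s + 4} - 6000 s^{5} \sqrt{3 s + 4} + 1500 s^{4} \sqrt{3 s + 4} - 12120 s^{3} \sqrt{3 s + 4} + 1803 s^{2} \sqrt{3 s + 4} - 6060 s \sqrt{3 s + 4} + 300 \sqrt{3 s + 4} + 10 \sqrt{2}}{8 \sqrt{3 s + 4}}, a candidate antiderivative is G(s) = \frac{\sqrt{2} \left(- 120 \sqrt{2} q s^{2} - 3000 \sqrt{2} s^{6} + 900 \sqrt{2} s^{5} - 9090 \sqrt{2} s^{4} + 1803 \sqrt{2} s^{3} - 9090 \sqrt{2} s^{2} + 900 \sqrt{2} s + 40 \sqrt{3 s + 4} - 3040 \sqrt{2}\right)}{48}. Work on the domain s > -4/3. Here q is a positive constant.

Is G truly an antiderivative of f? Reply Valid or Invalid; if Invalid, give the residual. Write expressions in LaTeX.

Valid - the claim checks out under differentiation.

d/ds[G] = \frac{- 80 q s \sqrt{3 s + 4} - 6000 s^{5} \sqrt{3 s + 4} + 1500 s^{4} \sqrt{3 s + 4} - 12120 s^{3} \sqrt{3 s + 4} + 1803 s^{2} \sqrt{3 s + 4} - 6060 s \sqrt{3 s + 4} + 300 \sqrt{3 s + 4} + 10 \sqrt{2}}{8 \sqrt{3 s + 4}}
This equals f(s) exactly, so the claim holds.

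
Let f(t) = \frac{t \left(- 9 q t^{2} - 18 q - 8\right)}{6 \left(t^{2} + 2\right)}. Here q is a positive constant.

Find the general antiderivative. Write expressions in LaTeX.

F(t) = - \frac{3 q t^{2}}{4} - \frac{2 \log{\left(t^{2} + 2 \right)}}{3} + C

An antiderivative F(t) passes only if d/dt[F] lands on f(t) exactly.
Check: d/dt[- \frac{3 q t^{2}}{4} - \frac{2 \log{\left(t^{2} + 2 \right)}}{3}] = \frac{- 9 q t^{3} - 18 q t - 8 t}{6 t^{2} + 12}, which equals f(t).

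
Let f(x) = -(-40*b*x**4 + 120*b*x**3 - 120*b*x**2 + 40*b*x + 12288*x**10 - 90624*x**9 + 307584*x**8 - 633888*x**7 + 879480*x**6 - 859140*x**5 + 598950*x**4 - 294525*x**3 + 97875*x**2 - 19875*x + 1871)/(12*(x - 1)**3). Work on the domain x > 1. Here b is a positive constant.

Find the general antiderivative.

For F(x) to be correct the identity F'(x) - f(x) = 0 must hold.
Check: d/dx[5*b*x**2/3 - (4*x**2 - 5*x + 5/2)**4/2 - 2/(3*(2*x - 2)**2)] = (40*b*x**4 - 120*b*x**3 + 120*b*x**2 - 40*b*x - 12288*x**10 + 90624*x**9 - 307584*x**8 + 633888*x**7 - 879480*x**6 + 859140*x**5 - 598950*x**4 + 294525*x**3 - 97875*x**2 + 19875*x - 1871)/(12*x**3 - 36*x**2 + 36*x - 12), which equals f(x).

F(x) = 5*b*x**2/3 - (4*x**2 - 5*x + 5/2)**4/2 - 2/(3*(2*x - 2)**2) + C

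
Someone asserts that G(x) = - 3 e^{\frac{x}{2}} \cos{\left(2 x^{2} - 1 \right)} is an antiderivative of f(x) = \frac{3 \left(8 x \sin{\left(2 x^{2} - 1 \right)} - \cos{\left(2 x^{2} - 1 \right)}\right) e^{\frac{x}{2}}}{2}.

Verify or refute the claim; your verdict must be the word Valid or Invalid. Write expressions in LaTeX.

Valid: G'(x) = f(x).

d/dx[G] = 12 x e^{\frac{x}{2}} \sin{\left(2 x^{2} - 1 \right)} - \frac{3 e^{\frac{x}{2}} \cos{\left(2 x^{2} - 1 \right)}}{2}
This equals f(x) exactly, so the claim holds.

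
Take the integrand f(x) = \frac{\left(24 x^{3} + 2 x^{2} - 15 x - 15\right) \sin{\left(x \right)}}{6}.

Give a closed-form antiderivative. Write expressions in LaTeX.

Differentiate the proposed F(x) back; it has to land on f(x) exactly.
Check: d/dx[\frac{- 24 x^{3} \cos{\left(x \right)} + 72 x^{2} \sin{\left(x \right)} - 2 x^{2} \cos{\left(x \right)} + 4 x \sin{\left(x \right)} + 159 x \cos{\left(x \right)} - 159 \sin{\left(x \right)} + 19 \cos{\left(x \right)}}{6}] = 4 x^{3} \sin{\left(x \right)} + \frac{x^{2} \sin{\left(x \right)}}{3} - \frac{5 x \sin{\left(x \right)}}{2} - \frac{5 \sin{\left(x \right)}}{2}, which equals f(x).

An antiderivative is F(x) = \frac{- 24 x^{3} \cos{\left(x \right)} + 72 x^{2} \sin{\left(x \right)} - 2 x^{2} \cos{\left(x \right)} + 4 x \sin{\left(x \right)} + 159 x \cos{\left(x \right)} - 159 \sin{\left(x \right)} + 19 \cos{\left(x \right)}}{6}.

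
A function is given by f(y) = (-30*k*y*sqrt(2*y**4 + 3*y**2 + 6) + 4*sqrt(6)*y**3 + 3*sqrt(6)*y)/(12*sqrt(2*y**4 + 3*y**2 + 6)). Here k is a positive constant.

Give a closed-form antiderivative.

Any candidate F(y) must reproduce f(y) exactly when differentiated.
Check: d/dy[-5*k*y**2/4 + sqrt(y**4/3 + y**2/2 + 1)/2] = (-30*k*y*sqrt(2*y**4 + 3*y**2 + 6) + 4*sqrt(6)*y**3 + 3*sqrt(6)*y)/(12*sqrt(2*y**4 + 3*y**2 + 6)) = f(y).

An antiderivative is F(y) = -5*k*y**2/4 + sqrt(y**4/3 + y**2/2 + 1)/2.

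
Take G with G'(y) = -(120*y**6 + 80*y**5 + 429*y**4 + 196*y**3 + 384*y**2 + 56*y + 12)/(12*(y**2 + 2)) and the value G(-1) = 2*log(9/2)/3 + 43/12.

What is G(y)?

Since d/dy undoes antidifferentiation here, G(y) must give back the stated G'(y).
A general antiderivative is -2*y**5 - 5*y**4/3 - 21*y**3/4 - 3*y**2/2 - y/2 + 2*log(3*y**2/2 + 3)/3 + C.
The condition gives C = 2*log(9/2)/3 + 43/12 - (2*log(9/2)/3 + 55/12) = -1.
So G(y) = -2*y**5 - 5*y**4/3 - 21*y**3/4 - 3*y**2/2 - y/2 + 2*log(y**2/2 + 1)/3 - 1 + 2*log(3)/3.
Check: d/dy[-2*y**5 - 5*y**4/3 - 21*y**3/4 - 3*y**2/2 - y/2 + 2*log(y**2/2 + 1)/3 - 1 + 2*log(3)/3] = (-120*y**6 - 80*y**5 - 429*y**4 - 196*y**3 - 384*y**2 - 56*y - 12)/(12*y**2 + 24), which equals G'(y).

G(y) = -2*y**5 - 5*y**4/3 - 21*y**3/4 - 3*y**2/2 - y/2 + 2*log(y**2/2 + 1)/3 - 1 + 2*log(3)/3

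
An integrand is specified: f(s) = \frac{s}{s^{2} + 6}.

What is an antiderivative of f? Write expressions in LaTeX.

An antiderivative is F(s) = \frac{\log{\left(s^{2} + 6 \right)}}{2}.

The substitution u = s^{2} + 6 works: f is exactly (dF/du)*(du/ds) for that inner function.
Check: d/ds[\frac{\log{\left(s^{2} + 6 \right)}}{2}] = \frac{s}{s^{2} + 6} = f(s).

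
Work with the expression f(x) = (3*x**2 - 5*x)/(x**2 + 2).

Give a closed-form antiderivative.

An antiderivative is F(x) = (6*x - 5*log(x**2 + 2) - 6*sqrt(2)*atan(sqrt(2)*x/2))/2.

A candidate is checked by its d/dx: the result must match f(x).
Check: d/dx[(6*x - 5*log(x**2 + 2) - 6*sqrt(2)*atan(sqrt(2)*x/2))/2] = (3*x**2 - 5*x)/(x**2 + 2) = f(x).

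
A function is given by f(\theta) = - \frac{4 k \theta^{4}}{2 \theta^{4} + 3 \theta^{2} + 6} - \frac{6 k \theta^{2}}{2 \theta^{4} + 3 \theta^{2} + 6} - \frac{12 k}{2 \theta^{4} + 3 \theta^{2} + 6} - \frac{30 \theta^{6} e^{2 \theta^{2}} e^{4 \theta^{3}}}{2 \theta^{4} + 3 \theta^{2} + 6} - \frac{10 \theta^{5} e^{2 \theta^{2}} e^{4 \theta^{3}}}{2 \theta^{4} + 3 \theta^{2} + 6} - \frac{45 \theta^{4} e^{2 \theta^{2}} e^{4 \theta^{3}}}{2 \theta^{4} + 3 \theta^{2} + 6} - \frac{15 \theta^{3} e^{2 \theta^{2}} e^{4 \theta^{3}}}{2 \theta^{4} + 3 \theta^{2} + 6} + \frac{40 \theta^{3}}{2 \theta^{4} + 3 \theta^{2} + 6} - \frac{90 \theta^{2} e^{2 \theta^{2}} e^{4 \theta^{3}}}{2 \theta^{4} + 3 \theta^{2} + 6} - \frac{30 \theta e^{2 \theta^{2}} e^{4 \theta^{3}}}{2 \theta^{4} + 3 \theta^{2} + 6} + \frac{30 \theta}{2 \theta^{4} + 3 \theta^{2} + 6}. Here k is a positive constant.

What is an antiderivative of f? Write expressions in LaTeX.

An antiderivative is F(\theta) = \frac{- 8 k \theta - 5 e^{4 \theta^{3} + 2 \theta^{2}} + 20 \log{\left(\frac{2 \theta^{4}}{3} + \theta^{2} + 2 \right)}}{4}.

The integrand splits into summands that can be handled one at a time.
Check: d/d\theta[\frac{- 8 k \theta - 5 e^{4 \theta^{3} + 2 \theta^{2}} + 20 \log{\left(\frac{2 \theta^{4}}{3} + \theta^{2} + 2 \right)}}{4}] = \frac{- 4 k \theta^{4} - 6 k \theta^{2} - 12 k - 30 \theta^{6} e^{2 \theta^{2}} e^{4 \theta^{3}} - 10 \theta^{5} e^{2 \theta^{2}} e^{4 \theta^{3}} - 45 \theta^{4} e^{2 \theta^{2}} e^{4 \theta^{3}} - 15 \theta^{3} e^{2 \theta^{2}} e^{4 \theta^{3}} + 40 \theta^{3} - 90 \theta^{2} e^{2 \theta^{2}} e^{4 \theta^{3}} - 30 \theta e^{2 \theta^{2}} e^{4 \theta^{3}} + 30 \theta}{2 \theta^{4} + 3 \theta^{2} + 6}, which equals f(\theta).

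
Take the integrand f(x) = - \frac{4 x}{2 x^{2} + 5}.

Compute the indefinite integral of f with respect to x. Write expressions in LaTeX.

F(x) = - \log{\left(2 x^{2} + 5 \right)} + C

f matches the chain-rule pattern g'(h)*h' with inner function h(x) = 2 x^{2} + 5; substituting u = h(x) collapses the integral.
Check: d/dx[- \log{\left(2 x^{2} + 5 \right)}] = - \frac{4 x}{2 x^{2} + 5} = f(x).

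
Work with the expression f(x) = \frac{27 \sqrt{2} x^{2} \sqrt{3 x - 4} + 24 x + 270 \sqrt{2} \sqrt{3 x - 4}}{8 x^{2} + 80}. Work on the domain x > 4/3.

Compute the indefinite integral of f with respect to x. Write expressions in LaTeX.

F(x) = 3 \left(\frac{3 x}{2} - 2\right)^{\frac{3}{2}} + \frac{3 \log{\left(\frac{x^{2}}{2} + 5 \right)}}{2} + C

A first test for any F(x): its x-derivative must equal f(x) identically.
Check: d/dx[3 \left(\frac{3 x}{2} - 2\right)^{\frac{3}{2}} + \frac{3 \log{\left(\frac{x^{2}}{2} + 5 \right)}}{2}] = \frac{27 x^{2} \sqrt{3 x - 4} + 12 \sqrt{2} x + 270 \sqrt{3 x - 4}}{4 \sqrt{2} x^{2} + 40 \sqrt{2}}, which equals f(x).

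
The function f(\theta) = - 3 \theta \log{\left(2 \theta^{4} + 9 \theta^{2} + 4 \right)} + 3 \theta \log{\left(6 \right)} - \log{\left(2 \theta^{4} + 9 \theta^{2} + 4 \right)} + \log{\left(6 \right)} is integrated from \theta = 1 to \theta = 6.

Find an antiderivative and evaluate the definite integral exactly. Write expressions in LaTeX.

Integrate term by term and add the pieces.
F(\theta) = 3 \theta^{2} + 4 \theta + \left(- \frac{3 \theta^{2}}{2} - \theta\right) \log{\left(\frac{\theta^{4}}{3} + \frac{3 \theta^{2}}{2} + \frac{2}{3} \right)} - \frac{3 \log{\left(\theta^{2} + \frac{1}{2} \right)}}{4} - 6 \log{\left(\theta^{2} + 4 \right)} - 4 \operatorname{atan}{\left(\frac{\theta}{2} \right)} - \sqrt{2} \operatorname{atan}{\left(\sqrt{2} \theta \right)} is an antiderivative of f.
Check: d/d\theta[3 \theta^{2} + 4 \theta + \left(- \frac{3 \theta^{2}}{2} - \theta\right) \log{\left(\frac{\theta^{4}}{3} + \frac{3 \theta^{2}}{2} + \frac{2}{3} \right)} - \frac{3 \log{\left(\theta^{2} + \frac{1}{2} \right)}}{4} - 6 \log{\left(\theta^{2} + 4 \right)} - 4 \operatorname{atan}{\left(\frac{\theta}{2} \right)} - \sqrt{2} \operatorname{atan}{\left(\sqrt{2} \theta \right)}] = - 3 \theta \log{\left(2 \theta^{4} + 9 \theta^{2} + 4 \right)} + 3 \theta \log{\left(6 \right)} - \log{\left(2 \theta^{4} + 9 \theta^{2} + 4 \right)} + \log{\left(6 \right)} = f(\theta).
F(6) = - 60 \log{\left(\frac{1460}{3} \right)} - 6 \log{\left(40 \right)} - 4 \operatorname{atan}{\left(3 \right)} - \frac{3 \log{\left(\frac{73}{2} \right)}}{4} - \sqrt{2} \operatorname{atan}{\left(6 \sqrt{2} \right)} + 132; F(1) = - 6 \log{\left(5 \right)} - \frac{5 \log{\left(\frac{5}{2} \right)}}{2} - 4 \operatorname{atan}{\left(\frac{1}{2} \right)} - \sqrt{2} \operatorname{atan}{\left(\sqrt{2} \right)} - \frac{3 \log{\left(\frac{3}{2} \right)}}{4} + 7.
Integral = F(6) - F(1) = - 60 \log{\left(\frac{1460}{3} \right)} - 6 \log{\left(40 \right)} - 4 \operatorname{atan}{\left(3 \right)} - \frac{3 \log{\left(\frac{73}{2} \right)}}{4} - \sqrt{2} \operatorname{atan}{\left(6 \sqrt{2} \right)} + \frac{3 \log{\left(\frac{3}{2} \right)}}{4} + \sqrt{2} \operatorname{atan}{\left(\sqrt{2} \right)} + 4 \operatorname{atan}{\left(\frac{1}{2} \right)} + \frac{5 \log{\left(\frac{5}{2} \right)}}{2} + 6 \log{\left(5 \right)} + 125.

Antiderivative: F(\theta) = 3 \theta^{2} + 4 \theta + \left(- \frac{3 \theta^{2}}{2} - \theta\right) \log{\left(\frac{\theta^{4}}{3} + \frac{3 \theta^{2}}{2} + \frac{2}{3} \right)} - \frac{3 \log{\left(\theta^{2} + \frac{1}{2} \right)}}{4} - 6 \log{\left(\theta^{2} + 4 \right)} - 4 \operatorname{atan}{\left(\frac{\theta}{2} \right)} - \sqrt{2} \operatorname{atan}{\left(\sqrt{2} \theta \right)}; value = - 60 \log{\left(\frac{1460}{3} \right)} - 6 \log{\left(40 \right)} - 4 \operatorname{atan}{\left(3 \right)} - \frac{3 \log{\left(\frac{73}{2} \right)}}{4} - \sqrt{2} \operatorname{atan}{\left(6 \sqrt{2} \right)} + \frac{3 \log{\left(\frac{3}{2} \right)}}{4} + \sqrt{2} \operatorname{atan}{\left(\sqrt{2} \right)} + 4 \operatorname{atan}{\left(\frac{1}{2} \right)} + \frac{5 \log{\left(\frac{5}{2} \right)}}{2} + 6 \log{\left(5 \right)} + 125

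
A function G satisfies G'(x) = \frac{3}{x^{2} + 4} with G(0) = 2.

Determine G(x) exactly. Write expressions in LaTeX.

G(x) = \frac{3 \operatorname{atan}{\left(\frac{x}{2} \right)} + 4}{2}

Differentiate the proposed G(x) back; it has to land on the given G'(x).
A general antiderivative is \frac{3 \operatorname{atan}{\left(\frac{x}{2} \right)}}{2} + C.
The condition gives C = 2 - (0) = 2.
So G(x) = \frac{3 \operatorname{atan}{\left(\frac{x}{2} \right)} + 4}{2}.
Check: d/dx[\frac{3 \operatorname{atan}{\left(\frac{x}{2} \right)} + 4}{2}] = \frac{3}{x^{2} + 4} = G'(x).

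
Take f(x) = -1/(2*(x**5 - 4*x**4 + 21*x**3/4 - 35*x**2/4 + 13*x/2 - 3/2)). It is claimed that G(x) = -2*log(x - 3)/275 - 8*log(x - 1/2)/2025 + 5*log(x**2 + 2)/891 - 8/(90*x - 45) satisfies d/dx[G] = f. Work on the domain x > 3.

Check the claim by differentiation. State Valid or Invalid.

d/dx[G] = (232*x**3 - 928*x**2 + 754*x - 1956)/(3564*x**5 - 14256*x**4 + 18711*x**3 - 31185*x**2 + 23166*x - 5346)
d/dx[G] - f(x) = 58/(891*x**2 + 1782) != 0.

Invalid: d/dx[G] - f = 58/(891*x**2 + 1782), which is not 0.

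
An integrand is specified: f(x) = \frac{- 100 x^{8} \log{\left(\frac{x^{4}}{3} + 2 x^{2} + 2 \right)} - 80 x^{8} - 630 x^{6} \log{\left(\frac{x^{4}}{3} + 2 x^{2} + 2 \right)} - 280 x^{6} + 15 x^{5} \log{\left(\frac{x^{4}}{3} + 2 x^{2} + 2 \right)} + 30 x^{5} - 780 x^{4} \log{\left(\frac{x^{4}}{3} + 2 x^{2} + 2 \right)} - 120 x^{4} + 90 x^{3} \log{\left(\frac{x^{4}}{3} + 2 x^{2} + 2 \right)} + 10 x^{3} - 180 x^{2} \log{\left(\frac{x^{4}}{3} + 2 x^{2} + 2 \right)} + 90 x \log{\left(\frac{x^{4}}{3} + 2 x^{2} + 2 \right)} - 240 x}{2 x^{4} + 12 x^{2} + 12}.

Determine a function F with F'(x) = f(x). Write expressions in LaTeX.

f has the shape u'v + uv' for u = - 10 x^{5} - 5 x^{3} + \frac{15 x^{2}}{4} - 10 and v = \log{\left(\frac{x^{4}}{3} + 2 x^{2} + 2 \right)} — it is the derivative of the product u*v.
Check: d/dx[5 \left(- 2 x^{5} - x^{3} + \frac{3 x^{2}}{4} - 2\right) \log{\left(\frac{x^{4}}{3} + 2 x^{2} + 2 \right)}] = \frac{- 100 x^{8} \log{\left(\frac{x^{4}}{3} + 2 x^{2} + 2 \right)} - 80 x^{8} - 630 x^{6} \log{\left(\frac{x^{4}}{3} + 2 x^{2} + 2 \right)} - 280 x^{6} + 15 x^{5} \log{\left(\frac{x^{4}}{3} + 2 x^{2} + 2 \right)} + 30 x^{5} - 780 x^{4} \log{\left(\frac{x^{4}}{3} + 2 x^{2} + 2 \right)} - 120 x^{4} + 90 x^{3} \log{\left(\frac{x^{4}}{3} + 2 x^{2} + 2 \right)} + 10 x^{3} - 180 x^{2} \log{\left(\frac{x^{4}}{3} + 2 x^{2} + 2 \right)} + 90 x \log{\left(\frac{x^{4}}{3} + 2 x^{2} + 2 \right)} - 240 x}{2 x^{4} + 12 x^{2} + 12} = f(x).

An antiderivative is F(x) = 5 \left(- 2 x^{5} - x^{3} + \frac{3 x^{2}}{4} - 2\right) \log{\left(\frac{x^{4}}{3} + 2 x^{2} + 2 \right)}.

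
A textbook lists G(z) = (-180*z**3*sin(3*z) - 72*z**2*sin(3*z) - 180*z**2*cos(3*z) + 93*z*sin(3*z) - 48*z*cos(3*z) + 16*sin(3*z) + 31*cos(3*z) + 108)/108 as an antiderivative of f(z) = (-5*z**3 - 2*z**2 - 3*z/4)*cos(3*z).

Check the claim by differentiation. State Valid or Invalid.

d/dz[G] = -5*z**3*cos(3*z) - 2*z**2*cos(3*z) - 3*z*cos(3*z)/4
This equals f(z) exactly, so the claim holds.

Valid. The derivative of G reproduces f.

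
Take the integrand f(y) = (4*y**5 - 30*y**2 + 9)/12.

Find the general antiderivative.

Any candidate F(y) must reproduce f(y) exactly when differentiated.
Check: d/dy[y**6/18 - 5*y**3/6 + 3*y/4] = y**5/3 - 5*y**2/2 + 3/4, which equals f(y).

F(y) = y**6/18 - 5*y**3/6 + 3*y/4 + C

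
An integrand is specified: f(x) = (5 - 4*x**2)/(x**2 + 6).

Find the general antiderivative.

Any candidate F(x) must reproduce f(x) exactly when differentiated.
Check: d/dx[(-24*x + 29*sqrt(6)*atan(sqrt(6)*x/6))/6] = (5 - 4*x**2)/(x**2 + 6) = f(x).

F(x) = (-24*x + 29*sqrt(6)*atan(sqrt(6)*x/6))/6 + C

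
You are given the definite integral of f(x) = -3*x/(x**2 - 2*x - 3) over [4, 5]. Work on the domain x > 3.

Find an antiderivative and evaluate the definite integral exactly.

Antiderivative: F(x) = -9*log(x - 3)/4 - 3*log(x + 1)/4; value = -9*log(2)/4 - 3*log(6)/4 + 3*log(5)/4

The denominator factors as (x - 3)*(x + 1); partial fractions split f into directly integrable pieces: -3/(4*(x + 1)) - 9/(4*(x - 3)).
F(x) = -9*log(x - 3)/4 - 3*log(x + 1)/4 is an antiderivative of f.
Check: d/dx[-9*log(x - 3)/4 - 3*log(x + 1)/4] = -3*x/(x**2 - 2*x - 3) = f(x).
F(5) = -9*log(2)/4 - 3*log(6)/4; F(4) = -3*log(5)/4.
Integral = F(5) - F(4) = -9*log(2)/4 - 3*log(6)/4 + 3*log(5)/4.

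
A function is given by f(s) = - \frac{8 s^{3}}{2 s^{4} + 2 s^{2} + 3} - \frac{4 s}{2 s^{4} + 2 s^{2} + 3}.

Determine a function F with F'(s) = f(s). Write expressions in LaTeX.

An antiderivative is F(s) = - \log{\left(2 s^{4} + 2 s^{2} + 3 \right)}.

f matches the chain-rule pattern g'(h)*h' with inner function h(s) = 2 s^{4} + 2 s^{2} + 3; substituting u = h(s) collapses the integral.
Check: d/ds[- \log{\left(2 s^{4} + 2 s^{2} + 3 \right)}] = \frac{- 8 s^{3} - 4 s}{2 s^{4} + 2 s^{2} + 3}, which equals f(s).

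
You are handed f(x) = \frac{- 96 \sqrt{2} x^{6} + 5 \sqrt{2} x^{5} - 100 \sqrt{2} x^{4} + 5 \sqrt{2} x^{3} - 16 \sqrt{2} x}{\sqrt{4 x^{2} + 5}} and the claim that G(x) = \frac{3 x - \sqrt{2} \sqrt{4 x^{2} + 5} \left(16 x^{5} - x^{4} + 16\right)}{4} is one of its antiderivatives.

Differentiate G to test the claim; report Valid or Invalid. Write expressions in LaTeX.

Invalid: d/dx[G] - f = \frac{3}{4}, which is not 0.

d/dx[G] = \frac{- 384 \sqrt{2} x^{6} + 20 \sqrt{2} x^{5} - 400 \sqrt{2} x^{4} + 20 \sqrt{2} x^{3} - 64 \sqrt{2} x + 3 \sqrt{4 x^{2} + 5}}{4 \sqrt{4 x^{2} + 5}}
d/dx[G] - f(x) = \frac{3}{4} != 0.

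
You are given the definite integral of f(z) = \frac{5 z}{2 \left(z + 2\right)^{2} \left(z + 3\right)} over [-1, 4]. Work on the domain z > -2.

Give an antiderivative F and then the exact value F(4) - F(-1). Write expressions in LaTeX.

Factor the denominator (2 \left(z + 2\right)^{2} \left(z + 3\right)) and decompose: f = - \frac{15}{2 \left(z + 3\right)} + \frac{15}{2 \left(z + 2\right)} - \frac{5}{\left(z + 2\right)^{2}}; each piece integrates to a log, atan, or power term.
F(z) = \frac{15 \log{\left(z + 2 \right)}}{2} - \frac{15 \log{\left(z + 3 \right)}}{2} + \frac{5}{z + 2} is an antiderivative of f.
Check: d/dz[\frac{15 \log{\left(z + 2 \right)}}{2} - \frac{15 \log{\left(z + 3 \right)}}{2} + \frac{5}{z + 2}] = \frac{5 z}{2 z^{3} + 14 z^{2} + 32 z + 24}, which equals f(z).
F(4) = - \frac{15 \log{\left(7 \right)}}{2} + \frac{5}{6} + \frac{15 \log{\left(6 \right)}}{2}; F(-1) = 5 - \frac{15 \log{\left(2 \right)}}{2}.
Integral = F(4) - F(-1) = - \frac{15 \log{\left(7 \right)}}{2} - \frac{25}{6} + \frac{15 \log{\left(2 \right)}}{2} + \frac{15 \log{\left(6 \right)}}{2}.

Antiderivative: F(z) = \frac{15 \log{\left(z + 2 \right)}}{2} - \frac{15 \log{\left(z + 3 \right)}}{2} + \frac{5}{z + 2}; value = - \frac{15 \log{\left(7 \right)}}{2} - \frac{25}{6} + \frac{15 \log{\left(2 \right)}}{2} + \frac{15 \log{\left(6 \right)}}{2}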